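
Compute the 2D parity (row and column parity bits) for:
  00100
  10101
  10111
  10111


Row parities: 1100
Column parities: 10001

Row P: 1100, Col P: 10001, Corner: 0


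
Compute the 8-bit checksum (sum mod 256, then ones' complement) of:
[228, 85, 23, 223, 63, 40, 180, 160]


Sum = 1002 mod 256 = 234
Complement = 21

21


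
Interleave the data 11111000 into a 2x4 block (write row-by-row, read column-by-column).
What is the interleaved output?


Matrix:
  1111
  1000
Read columns: 11101010

11101010


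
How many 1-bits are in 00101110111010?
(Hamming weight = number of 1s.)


Counting 1s in 00101110111010

8


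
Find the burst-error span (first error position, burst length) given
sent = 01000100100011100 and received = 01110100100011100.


XOR: 00110000000000000

Burst at position 2, length 2


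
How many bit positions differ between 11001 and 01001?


XOR: 10000
Count of 1s: 1

1


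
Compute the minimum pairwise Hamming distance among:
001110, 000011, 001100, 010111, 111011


Comparing all pairs, minimum distance: 1
Can detect 0 errors, correct 0 errors

1


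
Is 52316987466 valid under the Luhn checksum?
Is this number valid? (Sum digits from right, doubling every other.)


Luhn sum = 55
55 mod 10 = 5

Invalid (Luhn sum mod 10 = 5)


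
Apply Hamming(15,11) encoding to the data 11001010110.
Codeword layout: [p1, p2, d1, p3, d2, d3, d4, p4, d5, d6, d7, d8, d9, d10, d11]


Parity bits: p1=1, p2=1, p3=1, p4=0

111110001010110


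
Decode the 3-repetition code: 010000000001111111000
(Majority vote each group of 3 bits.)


Groups: 010, 000, 000, 001, 111, 111, 000
Majority votes: 0000110

0000110


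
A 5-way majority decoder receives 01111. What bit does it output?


Ones: 4 out of 5
Threshold: 3

1 (4/5 voted 1)


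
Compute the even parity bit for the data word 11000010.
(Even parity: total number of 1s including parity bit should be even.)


Number of 1s in data: 3
Parity bit: 1

1


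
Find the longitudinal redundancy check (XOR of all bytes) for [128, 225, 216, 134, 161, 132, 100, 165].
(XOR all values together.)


XOR chain: 128 ^ 225 ^ 216 ^ 134 ^ 161 ^ 132 ^ 100 ^ 165 = 219

219


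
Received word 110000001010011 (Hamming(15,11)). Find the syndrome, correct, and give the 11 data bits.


Syndrome = 0: no error detected

Data: 00001010011 (no errors)


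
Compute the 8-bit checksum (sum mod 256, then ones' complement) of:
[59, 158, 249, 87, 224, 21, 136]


Sum = 934 mod 256 = 166
Complement = 89

89


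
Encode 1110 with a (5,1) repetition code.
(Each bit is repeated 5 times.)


Each bit -> 5 copies

11111111111111100000


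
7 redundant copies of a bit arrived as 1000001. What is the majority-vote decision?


Ones: 2 out of 7
Threshold: 4

0 (2/7 voted 1)


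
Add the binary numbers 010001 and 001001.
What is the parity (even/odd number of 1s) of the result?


010001 = 17
001001 = 9
Sum = 26 = 11010
1s count = 3

odd parity (3 ones in 11010)


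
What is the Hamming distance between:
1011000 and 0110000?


XOR: 1101000
Count of 1s: 3

3


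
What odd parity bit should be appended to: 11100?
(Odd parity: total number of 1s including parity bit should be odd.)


Number of 1s in data: 3
Parity bit: 0

0


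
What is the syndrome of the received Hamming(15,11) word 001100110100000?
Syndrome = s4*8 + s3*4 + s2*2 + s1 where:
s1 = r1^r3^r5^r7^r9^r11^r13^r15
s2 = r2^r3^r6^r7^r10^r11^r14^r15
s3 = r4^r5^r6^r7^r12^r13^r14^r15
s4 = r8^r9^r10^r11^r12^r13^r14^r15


s1=0, s2=1, s3=0, s4=0

Syndrome = 2 (error at position 2)


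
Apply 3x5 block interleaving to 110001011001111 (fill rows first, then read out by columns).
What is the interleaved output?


Matrix:
  11000
  10110
  01111
Read columns: 110101011011001

110101011011001


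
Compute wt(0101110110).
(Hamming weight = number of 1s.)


Counting 1s in 0101110110

6


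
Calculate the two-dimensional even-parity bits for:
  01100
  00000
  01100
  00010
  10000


Row parities: 00011
Column parities: 10010

Row P: 00011, Col P: 10010, Corner: 0


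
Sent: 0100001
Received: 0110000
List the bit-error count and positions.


XOR: 0010001

2 error(s) at position(s): 2, 6


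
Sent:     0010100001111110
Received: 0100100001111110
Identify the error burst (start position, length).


XOR: 0110000000000000

Burst at position 1, length 2


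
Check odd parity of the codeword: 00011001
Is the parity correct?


Number of 1s: 3

Yes, parity is correct (3 ones)


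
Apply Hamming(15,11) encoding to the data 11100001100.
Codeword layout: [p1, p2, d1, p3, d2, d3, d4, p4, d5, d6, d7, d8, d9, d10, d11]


Parity bits: p1=1, p2=0, p3=0, p4=0

101011000001100


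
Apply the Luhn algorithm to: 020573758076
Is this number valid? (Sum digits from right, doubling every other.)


Luhn sum = 43
43 mod 10 = 3

Invalid (Luhn sum mod 10 = 3)


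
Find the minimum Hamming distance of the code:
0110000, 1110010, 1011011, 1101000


Comparing all pairs, minimum distance: 2
Can detect 1 errors, correct 0 errors

2


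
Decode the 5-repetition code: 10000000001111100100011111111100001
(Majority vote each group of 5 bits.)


Groups: 10000, 00000, 11111, 00100, 01111, 11111, 00001
Majority votes: 0010110

0010110


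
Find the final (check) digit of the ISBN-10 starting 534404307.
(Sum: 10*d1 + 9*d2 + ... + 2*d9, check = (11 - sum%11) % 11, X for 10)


Weighted sum: 183
183 mod 11 = 7

Check digit: 4


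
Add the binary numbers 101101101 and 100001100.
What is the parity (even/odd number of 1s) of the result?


101101101 = 365
100001100 = 268
Sum = 633 = 1001111001
1s count = 6

even parity (6 ones in 1001111001)


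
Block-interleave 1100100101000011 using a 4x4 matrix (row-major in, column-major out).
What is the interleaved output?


Matrix:
  1100
  1001
  0100
  0011
Read columns: 1100101000010101

1100101000010101


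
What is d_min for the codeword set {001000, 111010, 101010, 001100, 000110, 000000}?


Comparing all pairs, minimum distance: 1
Can detect 0 errors, correct 0 errors

1


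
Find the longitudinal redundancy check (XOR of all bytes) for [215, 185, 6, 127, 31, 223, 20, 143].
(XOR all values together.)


XOR chain: 215 ^ 185 ^ 6 ^ 127 ^ 31 ^ 223 ^ 20 ^ 143 = 76

76


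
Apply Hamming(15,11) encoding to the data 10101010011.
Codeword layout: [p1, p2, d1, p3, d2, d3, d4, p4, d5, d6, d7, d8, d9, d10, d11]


Parity bits: p1=0, p2=1, p3=1, p4=0

011101001010011


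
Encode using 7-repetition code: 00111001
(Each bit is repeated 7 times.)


Each bit -> 7 copies

00000000000000111111111111111111111000000000000001111111


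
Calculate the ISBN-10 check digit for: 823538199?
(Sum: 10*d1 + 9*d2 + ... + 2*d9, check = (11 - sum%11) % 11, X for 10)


Weighted sum: 264
264 mod 11 = 0

Check digit: 0


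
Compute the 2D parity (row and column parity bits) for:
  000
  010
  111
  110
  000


Row parities: 01100
Column parities: 011

Row P: 01100, Col P: 011, Corner: 0


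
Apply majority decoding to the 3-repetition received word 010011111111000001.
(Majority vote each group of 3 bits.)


Groups: 010, 011, 111, 111, 000, 001
Majority votes: 011100

011100


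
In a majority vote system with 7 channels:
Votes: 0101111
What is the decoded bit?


Ones: 5 out of 7
Threshold: 4

1 (5/7 voted 1)


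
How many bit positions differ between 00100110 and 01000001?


XOR: 01100111
Count of 1s: 5

5


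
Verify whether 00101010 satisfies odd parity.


Number of 1s: 3

Yes, parity is correct (3 ones)


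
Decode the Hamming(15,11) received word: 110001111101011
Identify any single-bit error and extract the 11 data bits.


Syndrome = 4: error at position 4

Data: 00111101011 (corrected bit 4)


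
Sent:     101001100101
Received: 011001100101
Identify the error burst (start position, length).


XOR: 110000000000

Burst at position 0, length 2


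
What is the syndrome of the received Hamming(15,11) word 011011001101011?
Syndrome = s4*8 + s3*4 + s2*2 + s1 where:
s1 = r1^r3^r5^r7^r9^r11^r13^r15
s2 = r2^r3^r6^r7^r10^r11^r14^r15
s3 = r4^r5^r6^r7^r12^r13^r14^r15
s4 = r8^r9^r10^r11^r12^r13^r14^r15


s1=0, s2=0, s3=1, s4=1

Syndrome = 12 (error at position 12)


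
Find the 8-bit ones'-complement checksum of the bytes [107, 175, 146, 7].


Sum = 435 mod 256 = 179
Complement = 76

76


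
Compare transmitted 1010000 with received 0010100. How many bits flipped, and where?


XOR: 1000100

2 error(s) at position(s): 0, 4


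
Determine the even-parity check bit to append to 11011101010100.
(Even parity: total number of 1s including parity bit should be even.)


Number of 1s in data: 8
Parity bit: 0

0


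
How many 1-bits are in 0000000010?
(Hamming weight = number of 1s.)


Counting 1s in 0000000010

1


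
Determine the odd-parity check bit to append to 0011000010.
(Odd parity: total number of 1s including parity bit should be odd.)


Number of 1s in data: 3
Parity bit: 0

0


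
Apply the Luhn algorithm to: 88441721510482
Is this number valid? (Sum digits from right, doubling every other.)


Luhn sum = 56
56 mod 10 = 6

Invalid (Luhn sum mod 10 = 6)


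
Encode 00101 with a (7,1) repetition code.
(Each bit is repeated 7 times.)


Each bit -> 7 copies

00000000000000111111100000001111111


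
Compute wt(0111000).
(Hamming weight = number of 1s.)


Counting 1s in 0111000

3


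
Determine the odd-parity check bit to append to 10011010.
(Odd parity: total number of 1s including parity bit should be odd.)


Number of 1s in data: 4
Parity bit: 1

1


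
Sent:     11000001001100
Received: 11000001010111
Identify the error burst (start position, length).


XOR: 00000000011011

Burst at position 9, length 5


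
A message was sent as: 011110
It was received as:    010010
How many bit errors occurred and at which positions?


XOR: 001100

2 error(s) at position(s): 2, 3


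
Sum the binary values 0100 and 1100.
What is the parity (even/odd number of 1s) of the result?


0100 = 4
1100 = 12
Sum = 16 = 10000
1s count = 1

odd parity (1 ones in 10000)


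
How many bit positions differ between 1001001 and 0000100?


XOR: 1001101
Count of 1s: 4

4


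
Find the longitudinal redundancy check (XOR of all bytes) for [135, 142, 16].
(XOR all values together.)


XOR chain: 135 ^ 142 ^ 16 = 25

25


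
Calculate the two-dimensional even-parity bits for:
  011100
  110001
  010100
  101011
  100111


Row parities: 11000
Column parities: 110101

Row P: 11000, Col P: 110101, Corner: 0


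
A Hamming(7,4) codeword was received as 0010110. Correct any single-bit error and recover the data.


Syndrome = 0: no error detected

Data: 1110 (no errors)


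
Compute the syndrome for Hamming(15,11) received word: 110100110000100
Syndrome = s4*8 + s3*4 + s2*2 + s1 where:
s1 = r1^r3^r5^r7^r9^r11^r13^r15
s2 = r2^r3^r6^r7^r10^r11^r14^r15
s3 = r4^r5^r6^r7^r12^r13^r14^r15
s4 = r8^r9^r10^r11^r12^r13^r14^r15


s1=1, s2=0, s3=1, s4=0

Syndrome = 5 (error at position 5)


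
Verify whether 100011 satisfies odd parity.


Number of 1s: 3

Yes, parity is correct (3 ones)


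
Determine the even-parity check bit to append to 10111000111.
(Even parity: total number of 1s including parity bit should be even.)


Number of 1s in data: 7
Parity bit: 1

1


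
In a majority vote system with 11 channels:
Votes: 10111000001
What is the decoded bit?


Ones: 5 out of 11
Threshold: 6

0 (5/11 voted 1)


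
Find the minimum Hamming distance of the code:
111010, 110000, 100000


Comparing all pairs, minimum distance: 1
Can detect 0 errors, correct 0 errors

1


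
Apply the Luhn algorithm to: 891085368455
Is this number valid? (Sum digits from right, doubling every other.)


Luhn sum = 59
59 mod 10 = 9

Invalid (Luhn sum mod 10 = 9)


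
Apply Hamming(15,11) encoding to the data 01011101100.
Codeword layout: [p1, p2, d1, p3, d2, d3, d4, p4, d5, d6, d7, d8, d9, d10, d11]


Parity bits: p1=0, p2=0, p3=0, p4=0

000010101101100


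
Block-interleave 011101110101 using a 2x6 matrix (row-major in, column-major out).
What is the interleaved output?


Matrix:
  011101
  110101
Read columns: 011110110011

011110110011


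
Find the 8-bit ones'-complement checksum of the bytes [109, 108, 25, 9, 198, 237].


Sum = 686 mod 256 = 174
Complement = 81

81


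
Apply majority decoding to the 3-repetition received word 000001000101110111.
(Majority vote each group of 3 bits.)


Groups: 000, 001, 000, 101, 110, 111
Majority votes: 000111

000111


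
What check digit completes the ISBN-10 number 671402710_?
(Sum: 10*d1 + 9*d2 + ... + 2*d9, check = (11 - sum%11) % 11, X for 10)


Weighted sum: 200
200 mod 11 = 2

Check digit: 9


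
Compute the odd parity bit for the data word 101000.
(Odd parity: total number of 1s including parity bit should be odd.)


Number of 1s in data: 2
Parity bit: 1

1


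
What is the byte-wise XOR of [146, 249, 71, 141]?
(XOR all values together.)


XOR chain: 146 ^ 249 ^ 71 ^ 141 = 161

161


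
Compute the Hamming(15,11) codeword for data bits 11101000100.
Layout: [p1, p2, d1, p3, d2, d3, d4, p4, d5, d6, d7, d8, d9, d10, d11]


Parity bits: p1=0, p2=0, p3=1, p4=0

001111001000100


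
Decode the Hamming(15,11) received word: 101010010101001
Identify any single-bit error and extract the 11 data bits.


Syndrome = 6: error at position 6

Data: 11100101001 (corrected bit 6)


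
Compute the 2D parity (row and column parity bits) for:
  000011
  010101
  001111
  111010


Row parities: 0100
Column parities: 100011

Row P: 0100, Col P: 100011, Corner: 1


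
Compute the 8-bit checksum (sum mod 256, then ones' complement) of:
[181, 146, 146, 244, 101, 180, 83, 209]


Sum = 1290 mod 256 = 10
Complement = 245

245


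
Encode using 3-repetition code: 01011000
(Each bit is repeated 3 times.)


Each bit -> 3 copies

000111000111111000000000


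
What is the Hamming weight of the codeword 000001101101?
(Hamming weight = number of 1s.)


Counting 1s in 000001101101

5


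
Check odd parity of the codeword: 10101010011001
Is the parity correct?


Number of 1s: 7

Yes, parity is correct (7 ones)


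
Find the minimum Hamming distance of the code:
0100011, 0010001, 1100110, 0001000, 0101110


Comparing all pairs, minimum distance: 2
Can detect 1 errors, correct 0 errors

2


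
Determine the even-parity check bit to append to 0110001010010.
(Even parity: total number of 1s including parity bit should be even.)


Number of 1s in data: 5
Parity bit: 1

1


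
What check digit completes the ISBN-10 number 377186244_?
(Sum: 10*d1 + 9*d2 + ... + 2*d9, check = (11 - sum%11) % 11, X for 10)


Weighted sum: 262
262 mod 11 = 9

Check digit: 2


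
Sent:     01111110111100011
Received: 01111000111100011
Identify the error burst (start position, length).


XOR: 00000110000000000

Burst at position 5, length 2


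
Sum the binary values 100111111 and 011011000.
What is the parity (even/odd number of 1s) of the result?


100111111 = 319
011011000 = 216
Sum = 535 = 1000010111
1s count = 5

odd parity (5 ones in 1000010111)


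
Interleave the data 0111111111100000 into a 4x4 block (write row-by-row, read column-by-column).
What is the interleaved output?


Matrix:
  0111
  1111
  1110
  0000
Read columns: 0110111011101100

0110111011101100


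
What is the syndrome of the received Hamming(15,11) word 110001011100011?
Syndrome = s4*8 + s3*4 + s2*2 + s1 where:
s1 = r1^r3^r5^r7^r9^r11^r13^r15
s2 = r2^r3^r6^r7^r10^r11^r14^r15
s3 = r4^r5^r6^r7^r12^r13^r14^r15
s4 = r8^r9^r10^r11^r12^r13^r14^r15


s1=1, s2=1, s3=1, s4=1

Syndrome = 15 (error at position 15)


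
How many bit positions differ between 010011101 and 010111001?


XOR: 000100100
Count of 1s: 2

2


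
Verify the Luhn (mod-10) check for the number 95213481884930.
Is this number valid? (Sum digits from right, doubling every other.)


Luhn sum = 75
75 mod 10 = 5

Invalid (Luhn sum mod 10 = 5)


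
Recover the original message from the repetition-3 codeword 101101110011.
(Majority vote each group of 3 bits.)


Groups: 101, 101, 110, 011
Majority votes: 1111

1111


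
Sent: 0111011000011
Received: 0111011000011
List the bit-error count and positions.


XOR: 0000000000000

0 errors (received matches sent)


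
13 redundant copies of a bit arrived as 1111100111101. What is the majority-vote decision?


Ones: 10 out of 13
Threshold: 7

1 (10/13 voted 1)


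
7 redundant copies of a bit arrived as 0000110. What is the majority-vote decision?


Ones: 2 out of 7
Threshold: 4

0 (2/7 voted 1)


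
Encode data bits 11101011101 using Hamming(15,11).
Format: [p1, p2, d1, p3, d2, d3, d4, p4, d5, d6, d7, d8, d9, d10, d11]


Parity bits: p1=0, p2=0, p3=1, p4=1

001111011011101


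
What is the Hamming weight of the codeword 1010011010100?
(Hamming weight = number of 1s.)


Counting 1s in 1010011010100

6


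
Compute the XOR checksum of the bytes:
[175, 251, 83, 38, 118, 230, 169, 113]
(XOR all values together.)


XOR chain: 175 ^ 251 ^ 83 ^ 38 ^ 118 ^ 230 ^ 169 ^ 113 = 105

105


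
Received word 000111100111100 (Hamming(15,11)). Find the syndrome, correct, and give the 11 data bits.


Syndrome = 0: no error detected

Data: 01110111100 (no errors)


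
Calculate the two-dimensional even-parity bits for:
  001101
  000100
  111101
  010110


Row parities: 1111
Column parities: 100010

Row P: 1111, Col P: 100010, Corner: 0


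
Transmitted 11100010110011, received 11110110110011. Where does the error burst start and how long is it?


XOR: 00010100000000

Burst at position 3, length 3


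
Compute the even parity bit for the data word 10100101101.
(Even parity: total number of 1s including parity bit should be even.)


Number of 1s in data: 6
Parity bit: 0

0


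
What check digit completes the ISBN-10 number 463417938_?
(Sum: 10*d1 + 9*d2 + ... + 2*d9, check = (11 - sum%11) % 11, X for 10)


Weighted sum: 248
248 mod 11 = 6

Check digit: 5


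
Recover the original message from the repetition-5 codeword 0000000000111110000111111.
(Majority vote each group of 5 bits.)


Groups: 00000, 00000, 11111, 00001, 11111
Majority votes: 00101

00101


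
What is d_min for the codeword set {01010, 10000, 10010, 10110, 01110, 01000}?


Comparing all pairs, minimum distance: 1
Can detect 0 errors, correct 0 errors

1


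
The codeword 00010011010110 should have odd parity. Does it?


Number of 1s: 6

No, parity error (6 ones)


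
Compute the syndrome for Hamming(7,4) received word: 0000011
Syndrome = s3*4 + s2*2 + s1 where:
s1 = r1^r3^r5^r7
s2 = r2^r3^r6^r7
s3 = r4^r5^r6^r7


s1=1, s2=0, s3=0

Syndrome = 1 (error at position 1)


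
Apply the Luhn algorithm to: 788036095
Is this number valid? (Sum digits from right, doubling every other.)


Luhn sum = 42
42 mod 10 = 2

Invalid (Luhn sum mod 10 = 2)


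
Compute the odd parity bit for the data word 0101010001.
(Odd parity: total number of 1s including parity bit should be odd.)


Number of 1s in data: 4
Parity bit: 1

1


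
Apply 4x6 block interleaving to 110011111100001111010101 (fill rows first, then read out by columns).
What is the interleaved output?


Matrix:
  110011
  111100
  001111
  010101
Read columns: 110011010110011110101011

110011010110011110101011


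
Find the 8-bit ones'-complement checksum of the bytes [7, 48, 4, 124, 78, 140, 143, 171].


Sum = 715 mod 256 = 203
Complement = 52

52


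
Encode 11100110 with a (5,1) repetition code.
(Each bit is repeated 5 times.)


Each bit -> 5 copies

1111111111111110000000000111111111100000


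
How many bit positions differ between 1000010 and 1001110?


XOR: 0001100
Count of 1s: 2

2


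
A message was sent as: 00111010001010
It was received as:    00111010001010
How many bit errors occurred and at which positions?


XOR: 00000000000000

0 errors (received matches sent)


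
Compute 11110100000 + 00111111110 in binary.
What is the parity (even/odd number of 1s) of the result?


11110100000 = 1952
00111111110 = 510
Sum = 2462 = 100110011110
1s count = 7

odd parity (7 ones in 100110011110)


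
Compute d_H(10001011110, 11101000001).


XOR: 01100011111
Count of 1s: 7

7


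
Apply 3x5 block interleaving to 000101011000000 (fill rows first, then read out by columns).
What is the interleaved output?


Matrix:
  00010
  10110
  00000
Read columns: 010000010110000

010000010110000


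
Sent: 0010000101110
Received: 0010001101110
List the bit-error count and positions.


XOR: 0000001000000

1 error(s) at position(s): 6


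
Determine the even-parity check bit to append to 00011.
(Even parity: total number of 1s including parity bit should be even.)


Number of 1s in data: 2
Parity bit: 0

0


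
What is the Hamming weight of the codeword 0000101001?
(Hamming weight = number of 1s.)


Counting 1s in 0000101001

3


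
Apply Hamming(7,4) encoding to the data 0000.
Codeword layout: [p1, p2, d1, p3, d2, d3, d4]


Parity bits: p1=0, p2=0, p3=0

0000000


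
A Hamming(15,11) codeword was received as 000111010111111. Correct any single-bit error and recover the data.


Syndrome = 14: error at position 14

Data: 01100111101 (corrected bit 14)


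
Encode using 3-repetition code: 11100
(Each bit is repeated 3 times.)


Each bit -> 3 copies

111111111000000


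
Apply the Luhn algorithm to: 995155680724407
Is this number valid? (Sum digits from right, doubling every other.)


Luhn sum = 70
70 mod 10 = 0

Valid (Luhn sum mod 10 = 0)


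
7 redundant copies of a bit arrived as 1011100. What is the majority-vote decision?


Ones: 4 out of 7
Threshold: 4

1 (4/7 voted 1)


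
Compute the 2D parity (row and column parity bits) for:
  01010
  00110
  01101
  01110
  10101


Row parities: 00111
Column parities: 11010

Row P: 00111, Col P: 11010, Corner: 1


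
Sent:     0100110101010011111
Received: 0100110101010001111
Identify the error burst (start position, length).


XOR: 0000000000000010000

Burst at position 14, length 1


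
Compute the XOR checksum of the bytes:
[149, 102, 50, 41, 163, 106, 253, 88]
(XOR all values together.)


XOR chain: 149 ^ 102 ^ 50 ^ 41 ^ 163 ^ 106 ^ 253 ^ 88 = 132

132


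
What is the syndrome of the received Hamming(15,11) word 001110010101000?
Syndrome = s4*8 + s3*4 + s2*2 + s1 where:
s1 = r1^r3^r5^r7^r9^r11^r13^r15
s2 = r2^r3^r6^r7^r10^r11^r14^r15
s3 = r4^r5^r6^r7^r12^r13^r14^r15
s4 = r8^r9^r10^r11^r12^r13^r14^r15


s1=0, s2=0, s3=1, s4=1

Syndrome = 12 (error at position 12)


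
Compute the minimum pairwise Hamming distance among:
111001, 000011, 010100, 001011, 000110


Comparing all pairs, minimum distance: 1
Can detect 0 errors, correct 0 errors

1


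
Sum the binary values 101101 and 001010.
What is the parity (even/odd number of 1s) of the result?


101101 = 45
001010 = 10
Sum = 55 = 110111
1s count = 5

odd parity (5 ones in 110111)


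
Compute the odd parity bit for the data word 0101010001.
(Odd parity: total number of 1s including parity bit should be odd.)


Number of 1s in data: 4
Parity bit: 1

1


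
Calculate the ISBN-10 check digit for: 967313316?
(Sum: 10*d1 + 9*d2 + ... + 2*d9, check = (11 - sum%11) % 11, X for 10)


Weighted sum: 269
269 mod 11 = 5

Check digit: 6


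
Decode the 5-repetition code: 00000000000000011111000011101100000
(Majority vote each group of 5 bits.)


Groups: 00000, 00000, 00000, 11111, 00001, 11011, 00000
Majority votes: 0001010

0001010


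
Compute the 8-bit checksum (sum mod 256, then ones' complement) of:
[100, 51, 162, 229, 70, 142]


Sum = 754 mod 256 = 242
Complement = 13

13


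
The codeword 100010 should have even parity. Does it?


Number of 1s: 2

Yes, parity is correct (2 ones)


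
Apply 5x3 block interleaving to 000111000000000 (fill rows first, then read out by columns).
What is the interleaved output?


Matrix:
  000
  111
  000
  000
  000
Read columns: 010000100001000

010000100001000


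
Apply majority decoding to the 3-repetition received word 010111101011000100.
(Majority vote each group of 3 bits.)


Groups: 010, 111, 101, 011, 000, 100
Majority votes: 011100

011100


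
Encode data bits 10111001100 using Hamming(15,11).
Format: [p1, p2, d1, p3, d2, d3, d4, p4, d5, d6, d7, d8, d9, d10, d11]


Parity bits: p1=0, p2=1, p3=0, p4=1

011001111001100


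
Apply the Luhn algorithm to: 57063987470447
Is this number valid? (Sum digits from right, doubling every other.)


Luhn sum = 77
77 mod 10 = 7

Invalid (Luhn sum mod 10 = 7)


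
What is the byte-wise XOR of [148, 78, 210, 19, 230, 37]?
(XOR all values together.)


XOR chain: 148 ^ 78 ^ 210 ^ 19 ^ 230 ^ 37 = 216

216


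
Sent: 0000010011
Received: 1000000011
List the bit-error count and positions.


XOR: 1000010000

2 error(s) at position(s): 0, 5


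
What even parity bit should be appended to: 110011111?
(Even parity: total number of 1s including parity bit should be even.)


Number of 1s in data: 7
Parity bit: 1

1


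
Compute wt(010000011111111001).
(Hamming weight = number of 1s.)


Counting 1s in 010000011111111001

10


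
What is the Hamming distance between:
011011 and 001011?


XOR: 010000
Count of 1s: 1

1


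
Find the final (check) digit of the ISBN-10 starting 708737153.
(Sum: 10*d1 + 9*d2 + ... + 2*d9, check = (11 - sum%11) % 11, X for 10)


Weighted sum: 261
261 mod 11 = 8

Check digit: 3


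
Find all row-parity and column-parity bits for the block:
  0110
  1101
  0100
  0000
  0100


Row parities: 01101
Column parities: 1011

Row P: 01101, Col P: 1011, Corner: 1


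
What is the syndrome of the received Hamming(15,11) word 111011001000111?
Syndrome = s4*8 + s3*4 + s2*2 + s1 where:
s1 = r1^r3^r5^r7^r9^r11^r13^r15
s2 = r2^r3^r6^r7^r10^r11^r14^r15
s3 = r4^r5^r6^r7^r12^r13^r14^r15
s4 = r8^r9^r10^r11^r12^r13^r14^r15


s1=0, s2=1, s3=1, s4=0

Syndrome = 6 (error at position 6)


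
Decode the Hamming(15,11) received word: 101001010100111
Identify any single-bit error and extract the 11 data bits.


Syndrome = 10: error at position 10

Data: 10100000111 (corrected bit 10)


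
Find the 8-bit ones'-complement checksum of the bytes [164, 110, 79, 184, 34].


Sum = 571 mod 256 = 59
Complement = 196

196


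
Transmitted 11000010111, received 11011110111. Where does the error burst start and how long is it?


XOR: 00011100000

Burst at position 3, length 3


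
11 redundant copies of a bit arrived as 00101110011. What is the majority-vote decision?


Ones: 6 out of 11
Threshold: 6

1 (6/11 voted 1)


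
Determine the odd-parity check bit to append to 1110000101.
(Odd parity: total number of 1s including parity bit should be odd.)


Number of 1s in data: 5
Parity bit: 0

0


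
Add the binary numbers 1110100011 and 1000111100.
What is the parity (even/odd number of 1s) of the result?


1110100011 = 931
1000111100 = 572
Sum = 1503 = 10111011111
1s count = 9

odd parity (9 ones in 10111011111)


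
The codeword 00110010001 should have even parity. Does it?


Number of 1s: 4

Yes, parity is correct (4 ones)


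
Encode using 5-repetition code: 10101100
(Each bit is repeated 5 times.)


Each bit -> 5 copies

1111100000111110000011111111110000000000


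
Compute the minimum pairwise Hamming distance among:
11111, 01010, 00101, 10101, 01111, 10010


Comparing all pairs, minimum distance: 1
Can detect 0 errors, correct 0 errors

1


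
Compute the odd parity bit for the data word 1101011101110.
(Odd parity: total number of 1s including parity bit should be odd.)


Number of 1s in data: 9
Parity bit: 0

0


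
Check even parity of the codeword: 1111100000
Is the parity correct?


Number of 1s: 5

No, parity error (5 ones)


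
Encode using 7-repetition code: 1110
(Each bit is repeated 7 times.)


Each bit -> 7 copies

1111111111111111111110000000


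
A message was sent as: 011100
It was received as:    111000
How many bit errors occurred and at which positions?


XOR: 100100

2 error(s) at position(s): 0, 3


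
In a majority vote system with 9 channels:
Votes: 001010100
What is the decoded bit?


Ones: 3 out of 9
Threshold: 5

0 (3/9 voted 1)


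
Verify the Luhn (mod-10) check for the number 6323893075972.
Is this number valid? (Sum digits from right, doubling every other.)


Luhn sum = 64
64 mod 10 = 4

Invalid (Luhn sum mod 10 = 4)


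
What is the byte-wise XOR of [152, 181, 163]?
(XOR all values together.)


XOR chain: 152 ^ 181 ^ 163 = 142

142


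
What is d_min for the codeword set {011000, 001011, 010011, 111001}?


Comparing all pairs, minimum distance: 2
Can detect 1 errors, correct 0 errors

2


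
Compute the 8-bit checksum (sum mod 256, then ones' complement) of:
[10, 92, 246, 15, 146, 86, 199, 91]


Sum = 885 mod 256 = 117
Complement = 138

138


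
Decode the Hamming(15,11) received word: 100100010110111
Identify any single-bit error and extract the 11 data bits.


Syndrome = 0: no error detected

Data: 00000110111 (no errors)


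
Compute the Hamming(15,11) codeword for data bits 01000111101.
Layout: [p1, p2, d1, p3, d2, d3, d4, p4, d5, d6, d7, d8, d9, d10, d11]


Parity bits: p1=0, p2=1, p3=0, p4=1

010010010111101


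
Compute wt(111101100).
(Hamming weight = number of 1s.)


Counting 1s in 111101100

6


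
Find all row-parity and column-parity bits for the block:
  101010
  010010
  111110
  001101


Row parities: 1011
Column parities: 001011

Row P: 1011, Col P: 001011, Corner: 1


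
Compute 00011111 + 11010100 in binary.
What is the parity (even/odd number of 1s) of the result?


00011111 = 31
11010100 = 212
Sum = 243 = 11110011
1s count = 6

even parity (6 ones in 11110011)


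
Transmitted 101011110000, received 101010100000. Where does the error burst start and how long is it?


XOR: 000001010000

Burst at position 5, length 3


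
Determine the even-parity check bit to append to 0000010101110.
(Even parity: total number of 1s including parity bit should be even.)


Number of 1s in data: 5
Parity bit: 1

1


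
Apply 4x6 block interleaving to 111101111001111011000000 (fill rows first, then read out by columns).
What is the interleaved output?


Matrix:
  111101
  111001
  111011
  000000
Read columns: 111011101110100000101110

111011101110100000101110


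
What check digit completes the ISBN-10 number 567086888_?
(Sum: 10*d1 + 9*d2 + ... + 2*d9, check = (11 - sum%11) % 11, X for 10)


Weighted sum: 310
310 mod 11 = 2

Check digit: 9


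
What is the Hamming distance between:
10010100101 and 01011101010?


XOR: 11001001111
Count of 1s: 7

7


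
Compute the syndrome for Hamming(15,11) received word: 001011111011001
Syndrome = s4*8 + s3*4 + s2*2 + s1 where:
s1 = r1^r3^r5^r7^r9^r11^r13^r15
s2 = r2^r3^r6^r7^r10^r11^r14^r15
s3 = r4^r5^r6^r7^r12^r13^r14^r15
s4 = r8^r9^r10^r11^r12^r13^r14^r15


s1=0, s2=1, s3=1, s4=1

Syndrome = 14 (error at position 14)


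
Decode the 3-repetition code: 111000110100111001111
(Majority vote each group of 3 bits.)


Groups: 111, 000, 110, 100, 111, 001, 111
Majority votes: 1010101

1010101


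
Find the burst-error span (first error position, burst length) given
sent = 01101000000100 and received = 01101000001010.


XOR: 00000000001110

Burst at position 10, length 3


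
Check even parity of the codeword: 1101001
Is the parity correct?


Number of 1s: 4

Yes, parity is correct (4 ones)


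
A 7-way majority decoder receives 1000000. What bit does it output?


Ones: 1 out of 7
Threshold: 4

0 (1/7 voted 1)


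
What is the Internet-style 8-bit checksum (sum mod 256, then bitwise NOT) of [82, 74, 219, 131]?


Sum = 506 mod 256 = 250
Complement = 5

5


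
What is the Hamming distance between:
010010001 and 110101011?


XOR: 100111010
Count of 1s: 5

5


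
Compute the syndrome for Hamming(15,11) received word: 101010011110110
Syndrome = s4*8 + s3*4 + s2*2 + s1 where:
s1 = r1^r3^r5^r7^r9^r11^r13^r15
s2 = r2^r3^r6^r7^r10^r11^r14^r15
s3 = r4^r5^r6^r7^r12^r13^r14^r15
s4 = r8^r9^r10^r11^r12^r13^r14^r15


s1=0, s2=0, s3=1, s4=0

Syndrome = 4 (error at position 4)


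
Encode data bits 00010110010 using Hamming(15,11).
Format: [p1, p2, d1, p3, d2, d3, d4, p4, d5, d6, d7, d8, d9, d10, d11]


Parity bits: p1=0, p2=0, p3=0, p4=1

000000110110010


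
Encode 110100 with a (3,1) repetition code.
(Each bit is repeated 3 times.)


Each bit -> 3 copies

111111000111000000


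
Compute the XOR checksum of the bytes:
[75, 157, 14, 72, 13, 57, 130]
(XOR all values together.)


XOR chain: 75 ^ 157 ^ 14 ^ 72 ^ 13 ^ 57 ^ 130 = 38

38


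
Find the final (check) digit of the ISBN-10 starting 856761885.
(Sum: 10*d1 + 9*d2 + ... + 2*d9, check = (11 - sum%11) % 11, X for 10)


Weighted sum: 329
329 mod 11 = 10

Check digit: 1


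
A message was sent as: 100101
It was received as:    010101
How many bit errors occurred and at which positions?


XOR: 110000

2 error(s) at position(s): 0, 1


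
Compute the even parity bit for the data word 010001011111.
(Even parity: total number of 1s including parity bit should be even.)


Number of 1s in data: 7
Parity bit: 1

1


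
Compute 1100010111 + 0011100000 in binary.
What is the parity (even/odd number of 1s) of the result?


1100010111 = 791
0011100000 = 224
Sum = 1015 = 1111110111
1s count = 9

odd parity (9 ones in 1111110111)


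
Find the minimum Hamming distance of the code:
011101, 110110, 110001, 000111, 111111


Comparing all pairs, minimum distance: 2
Can detect 1 errors, correct 0 errors

2


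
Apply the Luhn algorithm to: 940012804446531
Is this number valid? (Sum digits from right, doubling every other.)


Luhn sum = 61
61 mod 10 = 1

Invalid (Luhn sum mod 10 = 1)


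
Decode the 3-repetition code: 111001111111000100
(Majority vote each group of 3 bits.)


Groups: 111, 001, 111, 111, 000, 100
Majority votes: 101100

101100


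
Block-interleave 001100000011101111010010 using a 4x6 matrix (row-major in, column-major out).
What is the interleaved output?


Matrix:
  001100
  000011
  101111
  010010
Read columns: 001000011010101001110110

001000011010101001110110


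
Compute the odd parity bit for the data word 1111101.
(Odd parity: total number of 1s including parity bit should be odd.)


Number of 1s in data: 6
Parity bit: 1

1


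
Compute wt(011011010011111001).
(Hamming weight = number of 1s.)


Counting 1s in 011011010011111001

11


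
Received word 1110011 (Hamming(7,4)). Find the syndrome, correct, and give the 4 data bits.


Syndrome = 1: error at position 1

Data: 1011 (corrected bit 1)


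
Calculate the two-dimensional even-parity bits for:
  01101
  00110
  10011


Row parities: 101
Column parities: 11000

Row P: 101, Col P: 11000, Corner: 0


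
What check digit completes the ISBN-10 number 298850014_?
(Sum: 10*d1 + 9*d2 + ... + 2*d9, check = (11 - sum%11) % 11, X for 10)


Weighted sum: 262
262 mod 11 = 9

Check digit: 2


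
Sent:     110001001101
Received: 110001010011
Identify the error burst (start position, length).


XOR: 000000011110

Burst at position 7, length 4


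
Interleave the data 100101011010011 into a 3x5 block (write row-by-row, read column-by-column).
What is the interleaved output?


Matrix:
  10010
  10110
  10011
Read columns: 111000010111001

111000010111001


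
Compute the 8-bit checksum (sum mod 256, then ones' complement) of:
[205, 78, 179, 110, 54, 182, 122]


Sum = 930 mod 256 = 162
Complement = 93

93


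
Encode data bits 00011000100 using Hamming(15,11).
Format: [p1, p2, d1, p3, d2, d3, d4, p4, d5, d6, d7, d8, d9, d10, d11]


Parity bits: p1=1, p2=1, p3=0, p4=0

110000101000100


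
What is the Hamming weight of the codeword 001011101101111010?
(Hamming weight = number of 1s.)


Counting 1s in 001011101101111010

11


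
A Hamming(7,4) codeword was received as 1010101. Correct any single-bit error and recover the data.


Syndrome = 0: no error detected

Data: 1101 (no errors)


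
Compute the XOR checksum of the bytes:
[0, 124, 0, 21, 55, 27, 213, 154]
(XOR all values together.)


XOR chain: 0 ^ 124 ^ 0 ^ 21 ^ 55 ^ 27 ^ 213 ^ 154 = 10

10


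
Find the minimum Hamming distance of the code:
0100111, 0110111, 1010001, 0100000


Comparing all pairs, minimum distance: 1
Can detect 0 errors, correct 0 errors

1


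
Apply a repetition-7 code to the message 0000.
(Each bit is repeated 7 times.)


Each bit -> 7 copies

0000000000000000000000000000


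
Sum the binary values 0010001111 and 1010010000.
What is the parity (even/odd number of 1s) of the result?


0010001111 = 143
1010010000 = 656
Sum = 799 = 1100011111
1s count = 7

odd parity (7 ones in 1100011111)


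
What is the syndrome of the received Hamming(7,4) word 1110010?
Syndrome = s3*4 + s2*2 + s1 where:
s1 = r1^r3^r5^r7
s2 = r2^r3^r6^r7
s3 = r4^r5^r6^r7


s1=0, s2=1, s3=1

Syndrome = 6 (error at position 6)


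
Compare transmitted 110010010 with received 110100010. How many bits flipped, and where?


XOR: 000110000

2 error(s) at position(s): 3, 4


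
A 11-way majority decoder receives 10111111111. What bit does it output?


Ones: 10 out of 11
Threshold: 6

1 (10/11 voted 1)


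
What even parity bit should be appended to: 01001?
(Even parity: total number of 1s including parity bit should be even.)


Number of 1s in data: 2
Parity bit: 0

0


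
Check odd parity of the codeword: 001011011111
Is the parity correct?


Number of 1s: 8

No, parity error (8 ones)


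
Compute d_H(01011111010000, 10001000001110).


XOR: 11010111011110
Count of 1s: 10

10


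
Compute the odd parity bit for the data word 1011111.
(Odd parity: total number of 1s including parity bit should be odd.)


Number of 1s in data: 6
Parity bit: 1

1


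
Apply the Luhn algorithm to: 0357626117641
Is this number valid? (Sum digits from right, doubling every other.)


Luhn sum = 55
55 mod 10 = 5

Invalid (Luhn sum mod 10 = 5)


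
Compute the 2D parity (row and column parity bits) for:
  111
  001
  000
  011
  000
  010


Row parities: 110001
Column parities: 111

Row P: 110001, Col P: 111, Corner: 1


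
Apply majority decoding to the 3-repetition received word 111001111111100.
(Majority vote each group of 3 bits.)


Groups: 111, 001, 111, 111, 100
Majority votes: 10110

10110


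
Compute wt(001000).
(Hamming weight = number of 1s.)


Counting 1s in 001000

1


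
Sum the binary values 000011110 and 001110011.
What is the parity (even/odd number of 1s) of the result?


000011110 = 30
001110011 = 115
Sum = 145 = 10010001
1s count = 3

odd parity (3 ones in 10010001)


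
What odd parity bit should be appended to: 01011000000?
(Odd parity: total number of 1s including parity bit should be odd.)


Number of 1s in data: 3
Parity bit: 0

0


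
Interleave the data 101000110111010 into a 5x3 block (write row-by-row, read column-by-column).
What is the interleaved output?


Matrix:
  101
  000
  110
  111
  010
Read columns: 101100011110010

101100011110010
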